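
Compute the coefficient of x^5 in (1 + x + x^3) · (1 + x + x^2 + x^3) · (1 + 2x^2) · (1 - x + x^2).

(1 + x + x^3) has coefficients 1,1,0,1 for degrees 0…3.
(1 + x + x^2 + x^3) has coefficients 1,1,1,1,0,0 for degrees 0…5.
Multiplying by (1 + 2x^2) gives running coefficients 1,1,3,3,2,2 for degrees 0…5.
Finally multiplying by (1 - x + x^2), the product of all factors after the first has coefficients 1,0,3,1,2,3 for degrees 0…5.
[x^5] = 1·3 + 1·2 + 1·3 = 8.

8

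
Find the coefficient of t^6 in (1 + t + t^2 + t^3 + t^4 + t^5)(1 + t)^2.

3

(1 + t + t^2 + t^3 + t^4 + t^5) has coefficients 1,1,1,1,1,1 for degrees 0…5.
(1 + t)^2 has coefficients 1,2,1,0,0,0,0 for degrees 0…6.
[t^6] = 1·0 + 1·0 + 1·0 + 1·0 + 1·1 + 1·2 = 3.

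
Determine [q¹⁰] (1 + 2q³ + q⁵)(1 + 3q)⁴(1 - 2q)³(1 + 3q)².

(1 + 2q³ + q⁵) has coefficients 1,0,0,2,0,1 for degrees 0…5.
(1 + 3q)⁴ has coefficients 1,12,54,108,81,0,0,0,0,0,0 for degrees 0…10.
Multiplying by (1 - 2q)³ gives running coefficients 1,6,-6,-80,-15,378,108,-648,0,0,0 for degrees 0…10.
Finally multiplying by (1 + 3q)², the product of all factors after the first has coefficients 1,12,39,-62,-549,-432,2241,3402,-2916,-5832,0 for degrees 0…10.
[q¹⁰] = 1·0 + 2·3402 + 1·(-432) = 6372.

6372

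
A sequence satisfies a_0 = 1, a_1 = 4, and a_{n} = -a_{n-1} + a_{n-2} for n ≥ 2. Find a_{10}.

-186

The ordinary generating function has denominator 1 + z - z^2.
Iterating the recurrence: a_0,…,a_{10} = 1, 4, -3, 7, -10, 17, -27, 44, -71, 115, -186.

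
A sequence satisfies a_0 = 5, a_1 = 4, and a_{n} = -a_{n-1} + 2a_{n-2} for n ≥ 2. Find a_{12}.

1370

The ordinary generating function has denominator 1 + y - 2y^2.
Iterating the recurrence: a_0,…,a_{12} = 5, 4, 6, 2, 10, -6, 26, -38, 90, -166, 346, -678, 1370.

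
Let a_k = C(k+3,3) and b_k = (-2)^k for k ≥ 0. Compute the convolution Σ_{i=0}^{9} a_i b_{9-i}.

-14

The convolution is the x^9 coefficient of A(x)B(x).
Σ = 1·(-512) + 4·256 + 10·(-128) + 20·64 + 35·(-32) + 56·16 + 84·(-8) + 120·4 + 165·(-2) + 220·1 = -14.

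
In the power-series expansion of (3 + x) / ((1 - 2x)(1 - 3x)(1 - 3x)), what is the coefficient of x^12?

57984413

The denominator gives the recurrence a_n = 8a_(n−1) − 21a_(n−2) + 18a_(n−3) for n ≥ 3; the numerator fixes a_0 = 3, a_1 = 25, a_2 = 137.
Iterating: 3, 25, 137, 625, 2573, 9925, 36617, 130825, 456293, 1562125, 5269697, 17566225, 57984413, so a_12 = 57984413.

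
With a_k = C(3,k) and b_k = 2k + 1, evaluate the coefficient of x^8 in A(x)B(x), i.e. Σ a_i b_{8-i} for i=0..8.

112

This is [x^8] in the product of the two ordinary generating functions.
Σ = 1·17 + 3·15 + 3·13 + 1·11 + 0·9 + 0·7 + 0·5 + 0·3 + 0·1 = 112.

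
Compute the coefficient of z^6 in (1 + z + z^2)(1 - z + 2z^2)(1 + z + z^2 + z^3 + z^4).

(1 + z + z^2) has coefficients 1,1,1 for degrees 0…2.
(1 - z + 2z^2) has coefficients 1,-1,2,0,0,0,0 for degrees 0…6.
Finally multiplying by (1 + z + z^2 + z^3 + z^4), the product of all factors after the first has coefficients 1,0,2,2,2,1,2 for degrees 0…6.
[z^6] = 1·2 + 1·1 + 1·2 = 5.

5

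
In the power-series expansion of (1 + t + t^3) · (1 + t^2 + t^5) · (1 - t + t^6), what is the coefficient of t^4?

-2

(1 + t + t^3) has coefficients 1,1,0,1 for degrees 0…3.
(1 + t^2 + t^5) has coefficients 1,0,1,0,0 for degrees 0…4.
Finally multiplying by (1 - t + t^6), the product of all factors after the first has coefficients 1,-1,1,-1,0 for degrees 0…4.
[t^4] = 1·0 + 1·(-1) + 1·(-1) = -2.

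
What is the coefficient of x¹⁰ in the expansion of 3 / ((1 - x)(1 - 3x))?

Partial fractions give a closed form: a_n = (-3/2)·1^n + (9/2)·3^n.
At n = 10: a_10 = 265719.

265719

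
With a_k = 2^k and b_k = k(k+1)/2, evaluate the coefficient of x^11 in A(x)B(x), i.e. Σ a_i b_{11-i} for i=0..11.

8100

This is [x^11] in the product of the two ordinary generating functions.
Σ = 1·66 + 2·55 + 4·45 + 8·36 + 16·28 + 32·21 + 64·15 + 128·10 + 256·6 + 512·3 + 1024·1 + 2048·0 = 8100.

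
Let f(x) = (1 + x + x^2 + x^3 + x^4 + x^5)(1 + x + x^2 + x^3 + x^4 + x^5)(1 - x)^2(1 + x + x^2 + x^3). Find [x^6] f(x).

(1 + x + x^2 + x^3 + x^4 + x^5) has coefficients 1,1,1,1,1,1 for degrees 0…5.
(1 + x + x^2 + x^3 + x^4 + x^5) has coefficients 1,1,1,1,1,1,0 for degrees 0…6.
Multiplying by (1 - x)^2 gives running coefficients 1,-1,0,0,0,0,-1 for degrees 0…6.
Finally multiplying by (1 + x + x^2 + x^3), the product of all factors after the first has coefficients 1,0,0,0,-1,0,-1 for degrees 0…6.
[x^6] = 1·(-1) + 1·0 + 1·(-1) + 1·0 + 1·0 + 1·0 = -2.

-2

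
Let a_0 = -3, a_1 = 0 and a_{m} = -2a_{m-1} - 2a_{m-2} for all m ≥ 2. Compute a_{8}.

-48

The ordinary generating function has denominator 1 + 2z + 2z^2.
Iterating the recurrence: a_0,…,a_{8} = -3, 0, 6, -12, 12, 0, -24, 48, -48.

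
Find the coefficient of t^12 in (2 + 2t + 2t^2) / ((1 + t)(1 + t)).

The denominator gives the recurrence a_n = −2a_(n−1) − a_(n−2) for n ≥ 3; the numerator fixes a_0 = 2, a_1 = -2, a_2 = 4.
Iterating: 2, -2, 4, -6, 8, -10, 12, -14, 16, -18, 20, -22, 24, so a_12 = 24.

24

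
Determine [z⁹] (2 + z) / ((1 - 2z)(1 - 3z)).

135221

Partial fractions give a closed form: a_n = (-5)·2^n + (7)·3^n.
At n = 9: a_9 = 135221.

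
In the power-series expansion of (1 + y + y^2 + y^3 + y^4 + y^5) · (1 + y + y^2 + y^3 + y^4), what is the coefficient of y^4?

5

(1 + y + y^2 + y^3 + y^4 + y^5) has coefficients 1,1,1,1,1 for degrees 0…4.
(1 + y + y^2 + y^3 + y^4) has coefficients 1,1,1,1,1 for degrees 0…4.
[y^4] = 1·1 + 1·1 + 1·1 + 1·1 + 1·1 = 5.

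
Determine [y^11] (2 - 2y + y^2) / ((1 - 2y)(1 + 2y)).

The denominator gives the recurrence a_n = 4a_(n−2) for n ≥ 3; the numerator fixes a_0 = 2, a_1 = -2, a_2 = 9.
Iterating: 2, -2, 9, -8, 36, -32, 144, -128, 576, -512, 2304, -2048, so a_11 = -2048.

-2048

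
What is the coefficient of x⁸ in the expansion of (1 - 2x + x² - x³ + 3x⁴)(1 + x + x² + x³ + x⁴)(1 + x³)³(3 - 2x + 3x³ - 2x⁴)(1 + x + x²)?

(1 - 2x + x² - x³ + 3x⁴) has coefficients 1,-2,1,-1,3 for degrees 0…4.
(1 + x + x² + x³ + x⁴) has coefficients 1,1,1,1,1,0,0,0,0 for degrees 0…8.
Multiplying by (1 + x³)³ gives running coefficients 1,1,1,4,4,3,6,6,3 for degrees 0…8.
Multiplying by (3 - 2x + 3x³ - 2x⁴) gives running coefficients 3,1,1,13,5,2,22,10,-2 for degrees 0…8.
Finally multiplying by (1 + x + x²), the product of all factors after the first has coefficients 3,4,5,15,19,20,29,34,30 for degrees 0…8.
[x⁸] = 1·30 − 2·34 + 1·29 − 1·20 + 3·19 = 28.

28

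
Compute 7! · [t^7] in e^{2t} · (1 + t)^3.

The EGF product rule gives c_7 = Σ_{k_1+k_2=7} C(7; k_1,k_2) · ∏ g_i(k_i), where e^{2t} gives (2)^k; (1+t)^3 gives the falling factorial (3)_k.
g_1(k) for k = 0…7: 1, 2, 4, 8, 16, 32, 64, 128.
g_2(k) for k = 0…7: 1, 3, 6, 6, 0, 0, 0, 0.
c_7 = Σ_k C(7,k)·g_1(k)·g_2(7−k) = 35·16·6 + 21·32·6 + 7·64·3 + 1·128·1 = 3360 + 4032 + 1344 + 128 = 8864.

8864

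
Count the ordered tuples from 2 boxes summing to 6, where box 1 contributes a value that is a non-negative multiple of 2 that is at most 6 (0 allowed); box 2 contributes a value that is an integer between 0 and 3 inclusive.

2

The generating function for the choices is (1 + q² + q⁴ + q⁶)·(1 + q + q² + q³); the count is [q⁶].
(1 + q² + q⁴ + q⁶) has coefficients 1,0,1,0,1,0,1 for degrees 0…6.
(1 + q + q² + q³) has coefficients 1,1,1,1,0,0,0 for degrees 0…6.
[q⁶] = 1·0 + 1·0 + 1·1 + 1·1 = 2.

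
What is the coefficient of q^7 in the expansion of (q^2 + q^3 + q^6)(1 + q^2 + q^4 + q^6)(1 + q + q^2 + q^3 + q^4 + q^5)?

7

(q^2 + q^3 + q^6) has coefficients 0,0,1,1,0,0,1 for degrees 0…6.
(1 + q^2 + q^4 + q^6) has coefficients 1,0,1,0,1,0,1,0 for degrees 0…7.
Finally multiplying by (1 + q + q^2 + q^3 + q^4 + q^5), the product of all factors after the first has coefficients 1,1,2,2,3,3,3,3 for degrees 0…7.
[q^7] = 1·3 + 1·3 + 1·1 = 7.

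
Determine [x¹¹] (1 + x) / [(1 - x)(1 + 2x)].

Partial fractions give a closed form: a_n = (2/3)·1^n + (1/3)·(-2)^n.
At n = 11: a_11 = -682.

-682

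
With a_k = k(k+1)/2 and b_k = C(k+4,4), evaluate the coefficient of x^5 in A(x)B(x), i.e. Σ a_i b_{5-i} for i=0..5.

330

The convolution is the t^5 coefficient of A(t)B(t).
Σ = 0·126 + 1·70 + 3·35 + 6·15 + 10·5 + 15·1 = 330.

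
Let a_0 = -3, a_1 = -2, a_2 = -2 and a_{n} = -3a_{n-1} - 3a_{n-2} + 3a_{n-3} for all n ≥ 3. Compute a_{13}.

The ordinary generating function has denominator 1 + 3y + 3y^2 - 3y^3.
Iterating the recurrence: a_0,…,a_{13} = -3, -2, -2, 3, -9, 12, 0, -63, 225, -486, 594, 351, -4293, 13608.

13608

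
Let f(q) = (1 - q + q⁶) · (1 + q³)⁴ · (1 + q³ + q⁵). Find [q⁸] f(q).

(1 - q + q⁶) has coefficients 1,-1,0,0,0,0,1 for degrees 0…6.
(1 + q³)⁴ has coefficients 1,0,0,4,0,0,6,0,0 for degrees 0…8.
Finally multiplying by (1 + q³ + q⁵), the product of all factors after the first has coefficients 1,0,0,5,0,1,10,0,4 for degrees 0…8.
[q⁸] = 1·4 − 1·0 + 1·0 = 4.

4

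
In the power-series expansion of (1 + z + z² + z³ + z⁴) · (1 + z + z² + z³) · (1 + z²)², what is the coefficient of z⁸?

(1 + z + z² + z³ + z⁴) has coefficients 1,1,1,1,1 for degrees 0…4.
(1 + z + z² + z³) has coefficients 1,1,1,1,0,0,0,0,0 for degrees 0…8.
Finally multiplying by (1 + z²)², the product of all factors after the first has coefficients 1,1,3,3,3,3,1,1,0 for degrees 0…8.
[z⁸] = 1·0 + 1·1 + 1·1 + 1·3 + 1·3 = 8.

8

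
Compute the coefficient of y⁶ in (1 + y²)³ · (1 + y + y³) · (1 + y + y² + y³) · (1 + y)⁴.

185

(1 + y²)³ has coefficients 1,0,3,0,3,0,1 for degrees 0…6.
(1 + y + y³) has coefficients 1,1,0,1,0,0,0 for degrees 0…6.
Multiplying by (1 + y + y² + y³) gives running coefficients 1,2,2,3,2,1,1 for degrees 0…6.
Finally multiplying by (1 + y)⁴, the product of all factors after the first has coefficients 1,6,16,27,35,37,31 for degrees 0…6.
[y⁶] = 1·31 + 3·35 + 3·16 + 1·1 = 185.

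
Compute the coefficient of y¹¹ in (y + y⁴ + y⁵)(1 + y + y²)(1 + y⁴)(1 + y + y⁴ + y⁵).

8

(y + y⁴ + y⁵) has coefficients 0,1,0,0,1,1 for degrees 0…5.
(1 + y + y²) has coefficients 1,1,1,0,0,0,0,0,0,0,0,0 for degrees 0…11.
Multiplying by (1 + y⁴) gives running coefficients 1,1,1,0,1,1,1,0,0,0,0,0 for degrees 0…11.
Finally multiplying by (1 + y + y⁴ + y⁵), the product of all factors after the first has coefficients 1,2,2,1,2,4,4,2,1,2,2,1 for degrees 0…11.
[y¹¹] = 1·2 + 1·2 + 1·4 = 8.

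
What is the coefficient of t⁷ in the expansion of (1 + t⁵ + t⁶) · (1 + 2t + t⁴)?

2

(1 + t⁵ + t⁶) has coefficients 1,0,0,0,0,1,1 for degrees 0…6.
(1 + 2t + t⁴) has coefficients 1,2,0,0,1,0,0,0 for degrees 0…7.
[t⁷] = 1·0 + 1·0 + 1·2 = 2.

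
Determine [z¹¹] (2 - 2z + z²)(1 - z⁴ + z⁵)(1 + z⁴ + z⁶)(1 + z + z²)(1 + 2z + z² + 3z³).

(2 - 2z + z²) has coefficients 2,-2,1 for degrees 0…2.
(1 - z⁴ + z⁵) has coefficients 1,0,0,0,-1,1,0,0,0,0,0,0 for degrees 0…11.
Multiplying by (1 + z⁴ + z⁶) gives running coefficients 1,0,0,0,0,1,1,0,-1,1,-1,1 for degrees 0…11.
Multiplying by (1 + z + z²) gives running coefficients 1,1,1,0,0,1,2,2,0,0,-1,1 for degrees 0…11.
Finally multiplying by (1 + 2z + z² + 3z³), the product of all factors after the first has coefficients 1,3,4,6,4,4,4,7,9,8,5,-1 for degrees 0…11.
[z¹¹] = 2·(-1) − 2·5 + 1·8 = -4.

-4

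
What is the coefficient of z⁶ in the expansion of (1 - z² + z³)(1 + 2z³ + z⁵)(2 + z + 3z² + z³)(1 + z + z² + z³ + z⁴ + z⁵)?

(1 - z² + z³) has coefficients 1,0,-1,1 for degrees 0…3.
(1 + 2z³ + z⁵) has coefficients 1,0,0,2,0,1,0 for degrees 0…6.
Multiplying by (2 + z + 3z² + z³) gives running coefficients 2,1,3,5,2,8,3 for degrees 0…6.
Finally multiplying by (1 + z + z² + z³ + z⁴ + z⁵), the product of all factors after the first has coefficients 2,3,6,11,13,21,22 for degrees 0…6.
[z⁶] = 1·22 − 1·13 + 1·11 = 20.

20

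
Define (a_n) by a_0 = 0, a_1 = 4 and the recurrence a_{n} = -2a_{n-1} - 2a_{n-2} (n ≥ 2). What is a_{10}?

The ordinary generating function has denominator 1 + 2y + 2y^2.
Iterating the recurrence: a_0,…,a_{10} = 0, 4, -8, 8, 0, -16, 32, -32, 0, 64, -128.

-128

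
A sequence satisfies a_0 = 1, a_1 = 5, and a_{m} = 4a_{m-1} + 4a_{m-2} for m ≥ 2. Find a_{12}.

165441536

The ordinary generating function has denominator 1 - 4t - 4t^2.
Iterating the recurrence: a_0,…,a_{12} = 1, 5, 24, 116, 560, 2704, 13056, 63040, 304384, 1469696, 7096320, 34264064, 165441536.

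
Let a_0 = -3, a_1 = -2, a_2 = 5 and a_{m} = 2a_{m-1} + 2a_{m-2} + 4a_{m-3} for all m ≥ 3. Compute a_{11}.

The ordinary generating function has denominator 1 - 2t - 2t^2 - 4t^3.
Iterating the recurrence: a_0,…,a_{11} = -3, -2, 5, -6, -10, -12, -68, -200, -584, -1840, -5648, -17312.

-17312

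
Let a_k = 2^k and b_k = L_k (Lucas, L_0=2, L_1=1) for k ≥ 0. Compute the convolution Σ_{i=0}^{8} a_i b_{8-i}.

This is [x^8] in the product of the two ordinary generating functions.
Σ = 1·47 + 2·29 + 4·18 + 8·11 + 16·7 + 32·4 + 64·3 + 128·1 + 256·2 = 1337.

1337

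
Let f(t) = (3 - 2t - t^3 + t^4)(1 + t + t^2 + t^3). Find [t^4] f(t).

(3 - 2t - t^3 + t^4) has coefficients 3,-2,0,-1,1 for degrees 0…4.
(1 + t + t^2 + t^3) has coefficients 1,1,1,1,0 for degrees 0…4.
[t^4] = 3·0 − 2·1 − 1·1 + 1·1 = -2.

-2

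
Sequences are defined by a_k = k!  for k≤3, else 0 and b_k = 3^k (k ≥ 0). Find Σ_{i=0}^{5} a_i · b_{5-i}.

432

The convolution is the x^5 coefficient of A(x)B(x).
Σ = 1·243 + 1·81 + 2·27 + 6·9 + 0·3 + 0·1 = 432.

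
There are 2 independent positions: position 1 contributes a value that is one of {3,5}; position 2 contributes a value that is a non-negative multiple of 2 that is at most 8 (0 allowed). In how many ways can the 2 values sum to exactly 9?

2

The generating function for the choices is (q^3 + q^5)·(1 + q^2 + q^4 + q^6 + q^8); the count is [q^9].
(q^3 + q^5) has coefficients 0,0,0,1,0,1 for degrees 0…5.
(1 + q^2 + q^4 + q^6 + q^8) has coefficients 1,0,1,0,1,0,1,0,1,0 for degrees 0…9.
[q^9] = 1·1 + 1·1 = 2.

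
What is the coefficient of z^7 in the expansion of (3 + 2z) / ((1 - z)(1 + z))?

2

Partial fractions give a closed form: a_n = (5/2)·1^n + (1/2)·(-1)^n.
At n = 7: a_7 = 2.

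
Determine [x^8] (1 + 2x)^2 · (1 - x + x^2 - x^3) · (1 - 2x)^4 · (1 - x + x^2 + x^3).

308

(1 + 2x)^2 has coefficients 1,4,4 for degrees 0…2.
(1 - x + x^2 - x^3) has coefficients 1,-1,1,-1,0,0,0,0,0 for degrees 0…8.
Multiplying by (1 - 2x)^4 gives running coefficients 1,-9,33,-65,80,-72,48,-16,0 for degrees 0…8.
Finally multiplying by (1 - x + x^2 + x^3), the product of all factors after the first has coefficients 1,-10,43,-106,169,-184,135,-56,-8 for degrees 0…8.
[x^8] = 1·(-8) + 4·(-56) + 4·135 = 308.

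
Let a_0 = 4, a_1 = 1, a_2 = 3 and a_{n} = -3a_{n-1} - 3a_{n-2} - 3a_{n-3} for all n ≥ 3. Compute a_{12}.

The ordinary generating function has denominator 1 + 3z + 3z^2 + 3z^3.
Iterating the recurrence: a_0,…,a_{12} = 4, 1, 3, -24, 60, -117, 243, -558, 1296, -2943, 6615, -14904, 33696.

33696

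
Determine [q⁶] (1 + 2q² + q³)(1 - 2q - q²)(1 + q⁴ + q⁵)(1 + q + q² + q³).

-9

(1 + 2q² + q³) has coefficients 1,0,2,1 for degrees 0…3.
(1 - 2q - q²) has coefficients 1,-2,-1,0,0,0,0 for degrees 0…6.
Multiplying by (1 + q⁴ + q⁵) gives running coefficients 1,-2,-1,0,1,-1,-3 for degrees 0…6.
Finally multiplying by (1 + q + q² + q³), the product of all factors after the first has coefficients 1,-1,-2,-2,-2,-1,-3 for degrees 0…6.
[q⁶] = 1·(-3) + 2·(-2) + 1·(-2) = -9.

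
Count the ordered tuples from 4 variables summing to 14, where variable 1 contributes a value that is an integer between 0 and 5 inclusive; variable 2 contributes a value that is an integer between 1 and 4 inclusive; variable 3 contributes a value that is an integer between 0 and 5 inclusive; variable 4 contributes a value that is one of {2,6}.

The generating function for the choices is (1 + y + y^2 + y^3 + y^4 + y^5)·(y + y^2 + y^3 + y^4)·(1 + y + y^2 + y^3 + y^4 + y^5)·(y^2 + y^6); the count is [y^14].
(1 + y + y^2 + y^3 + y^4 + y^5) has coefficients 1,1,1,1,1,1 for degrees 0…5.
(y + y^2 + y^3 + y^4) has coefficients 0,1,1,1,1,0,0,0,0,0,0,0,0,0,0 for degrees 0…14.
Multiplying by (1 + y + y^2 + y^3 + y^4 + y^5) gives running coefficients 0,1,2,3,4,4,4,3,2,1,0,0,0,0,0 for degrees 0…14.
Finally multiplying by (y^2 + y^6), the product of all factors after the first has coefficients 0,0,0,1,2,3,4,5,6,6,6,5,4,3,2 for degrees 0…14.
[y^14] = 1·2 + 1·3 + 1·4 + 1·5 + 1·6 + 1·6 = 26.

26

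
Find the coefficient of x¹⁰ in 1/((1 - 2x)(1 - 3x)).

Partial fractions give a closed form: a_n = (-2)·2^n + (3)·3^n.
At n = 10: a_10 = 175099.

175099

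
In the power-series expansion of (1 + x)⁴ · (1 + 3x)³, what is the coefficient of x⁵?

(1 + x)⁴ has coefficients 1,4,6,4,1 for degrees 0…4.
(1 + 3x)³ has coefficients 1,9,27,27,0,0 for degrees 0…5.
[x⁵] = 1·0 + 4·0 + 6·27 + 4·27 + 1·9 = 279.

279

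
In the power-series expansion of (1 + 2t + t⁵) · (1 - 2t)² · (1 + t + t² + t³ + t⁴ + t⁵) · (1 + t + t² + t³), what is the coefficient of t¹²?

6

(1 + 2t + t⁵) has coefficients 1,2,0,0,0,1 for degrees 0…5.
(1 - 2t)² has coefficients 1,-4,4,0,0,0,0,0,0,0,0,0,0 for degrees 0…12.
Multiplying by (1 + t + t² + t³ + t⁴ + t⁵) gives running coefficients 1,-3,1,1,1,1,0,4,0,0,0,0,0 for degrees 0…12.
Finally multiplying by (1 + t + t² + t³), the product of all factors after the first has coefficients 1,-2,-1,0,0,4,3,6,5,4,4,0,0 for degrees 0…12.
[t¹²] = 1·0 + 2·0 + 1·6 = 6.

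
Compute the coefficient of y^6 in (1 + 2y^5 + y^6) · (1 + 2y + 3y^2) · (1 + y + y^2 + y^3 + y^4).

(1 + 2y^5 + y^6) has coefficients 1,0,0,0,0,2,1 for degrees 0…6.
(1 + 2y + 3y^2) has coefficients 1,2,3,0,0,0,0 for degrees 0…6.
Finally multiplying by (1 + y + y^2 + y^3 + y^4), the product of all factors after the first has coefficients 1,3,6,6,6,5,3 for degrees 0…6.
[y^6] = 1·3 + 2·3 + 1·1 = 10.

10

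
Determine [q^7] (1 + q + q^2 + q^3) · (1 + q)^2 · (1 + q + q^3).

(1 + q + q^2 + q^3) has coefficients 1,1,1,1 for degrees 0…3.
(1 + q)^2 has coefficients 1,2,1,0,0,0,0,0 for degrees 0…7.
Finally multiplying by (1 + q + q^3), the product of all factors after the first has coefficients 1,3,3,2,2,1,0,0 for degrees 0…7.
[q^7] = 1·0 + 1·0 + 1·1 + 1·2 = 3.

3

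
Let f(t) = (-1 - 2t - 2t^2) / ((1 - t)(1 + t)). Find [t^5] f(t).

The denominator gives the recurrence a_n = a_(n−2) for n ≥ 3; the numerator fixes a_0 = -1, a_1 = -2, a_2 = -3.
Iterating: -1, -2, -3, -2, -3, -2, so a_5 = -2.

-2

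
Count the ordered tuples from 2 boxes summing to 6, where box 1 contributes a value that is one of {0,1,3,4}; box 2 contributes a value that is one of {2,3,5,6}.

4

The generating function for the choices is (1 + x + x^3 + x^4)·(x^2 + x^3 + x^5 + x^6); the count is [x^6].
(1 + x + x^3 + x^4) has coefficients 1,1,0,1,1 for degrees 0…4.
(x^2 + x^3 + x^5 + x^6) has coefficients 0,0,1,1,0,1,1 for degrees 0…6.
[x^6] = 1·1 + 1·1 + 1·1 + 1·1 = 4.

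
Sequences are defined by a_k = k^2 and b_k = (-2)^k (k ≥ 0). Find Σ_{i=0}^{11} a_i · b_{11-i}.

197

Write out a_i and b_{11-i} for i = 0,…,11 and sum the products.
Σ = 0·(-2048) + 1·1024 + 4·(-512) + 9·256 + 16·(-128) + 25·64 + 36·(-32) + 49·16 + 64·(-8) + 81·4 + 100·(-2) + 121·1 = 197.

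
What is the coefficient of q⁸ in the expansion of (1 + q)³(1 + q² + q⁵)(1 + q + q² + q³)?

9

(1 + q)³ has coefficients 1,3,3,1 for degrees 0…3.
(1 + q² + q⁵) has coefficients 1,0,1,0,0,1,0,0,0 for degrees 0…8.
Finally multiplying by (1 + q + q² + q³), the product of all factors after the first has coefficients 1,1,2,2,1,2,1,1,1 for degrees 0…8.
[q⁸] = 1·1 + 3·1 + 3·1 + 1·2 = 9.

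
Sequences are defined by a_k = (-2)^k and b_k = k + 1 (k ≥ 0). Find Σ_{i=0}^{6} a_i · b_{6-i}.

31

Write out a_i and b_{6-i} for i = 0,…,6 and sum the products.
Σ = 1·7 − 2·6 + 4·5 − 8·4 + 16·3 − 32·2 + 64·1 = 31.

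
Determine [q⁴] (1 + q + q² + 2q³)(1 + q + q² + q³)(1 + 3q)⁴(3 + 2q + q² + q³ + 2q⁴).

(1 + q + q² + 2q³) has coefficients 1,1,1,2 for degrees 0…3.
(1 + q + q² + q³) has coefficients 1,1,1,1,0 for degrees 0…4.
Multiplying by (1 + 3q)⁴ gives running coefficients 1,13,67,175,255 for degrees 0…4.
Finally multiplying by (3 + 2q + q² + q³ + 2q⁴), the product of all factors after the first has coefficients 3,41,228,673,1197 for degrees 0…4.
[q⁴] = 1·1197 + 1·673 + 1·228 + 2·41 = 2180.

2180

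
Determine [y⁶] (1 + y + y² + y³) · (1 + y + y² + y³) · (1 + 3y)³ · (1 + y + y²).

600

(1 + y + y² + y³) has coefficients 1,1,1,1 for degrees 0…3.
(1 + y + y² + y³) has coefficients 1,1,1,1,0,0,0 for degrees 0…6.
Multiplying by (1 + 3y)³ gives running coefficients 1,10,37,64,63,54,27 for degrees 0…6.
Finally multiplying by (1 + y + y²), the product of all factors after the first has coefficients 1,11,48,111,164,181,144 for degrees 0…6.
[y⁶] = 1·144 + 1·181 + 1·164 + 1·111 = 600.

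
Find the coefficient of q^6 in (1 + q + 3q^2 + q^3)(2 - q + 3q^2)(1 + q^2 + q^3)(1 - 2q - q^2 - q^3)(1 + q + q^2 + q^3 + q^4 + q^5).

(1 + q + 3q^2 + q^3) has coefficients 1,1,3,1 for degrees 0…3.
(2 - q + 3q^2) has coefficients 2,-1,3,0,0,0,0 for degrees 0…6.
Multiplying by (1 + q^2 + q^3) gives running coefficients 2,-1,5,1,2,3,0 for degrees 0…6.
Multiplying by (1 - 2q - q^2 - q^3) gives running coefficients 2,-5,5,-10,-4,-7,-9 for degrees 0…6.
Finally multiplying by (1 + q + q^2 + q^3 + q^4 + q^5), the product of all factors after the first has coefficients 2,-3,2,-8,-12,-19,-30 for degrees 0…6.
[q^6] = 1·(-30) + 1·(-19) + 3·(-12) + 1·(-8) = -93.

-93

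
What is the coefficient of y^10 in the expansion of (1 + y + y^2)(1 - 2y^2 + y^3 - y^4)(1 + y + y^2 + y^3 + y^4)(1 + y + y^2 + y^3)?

-9

(1 + y + y^2) has coefficients 1,1,1 for degrees 0…2.
(1 - 2y^2 + y^3 - y^4) has coefficients 1,0,-2,1,-1,0,0,0,0,0,0 for degrees 0…10.
Multiplying by (1 + y + y^2 + y^3 + y^4) gives running coefficients 1,1,-1,0,-1,-2,-2,0,-1,0,0 for degrees 0…10.
Finally multiplying by (1 + y + y^2 + y^3), the product of all factors after the first has coefficients 1,2,1,1,-1,-4,-5,-5,-5,-3,-1 for degrees 0…10.
[y^10] = 1·(-1) + 1·(-3) + 1·(-5) = -9.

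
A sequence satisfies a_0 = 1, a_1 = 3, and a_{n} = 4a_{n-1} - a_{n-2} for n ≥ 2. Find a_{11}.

1542841

The ordinary generating function has denominator 1 - 4x + x^2.
Iterating the recurrence: a_0,…,a_{11} = 1, 3, 11, 41, 153, 571, 2131, 7953, 29681, 110771, 413403, 1542841.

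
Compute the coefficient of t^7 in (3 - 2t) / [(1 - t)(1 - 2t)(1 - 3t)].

21940

Partial fractions give a closed form: a_n = (1/2)·1^n + (-8)·2^n + (21/2)·3^n.
At n = 7: a_7 = 21940.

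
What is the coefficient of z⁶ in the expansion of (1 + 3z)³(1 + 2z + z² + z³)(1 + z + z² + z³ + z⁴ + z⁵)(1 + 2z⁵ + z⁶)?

344

(1 + 3z)³ has coefficients 1,9,27,27 for degrees 0…3.
(1 + 2z + z² + z³) has coefficients 1,2,1,1,0,0,0 for degrees 0…6.
Multiplying by (1 + z + z² + z³ + z⁴ + z⁵) gives running coefficients 1,3,4,5,5,5,4 for degrees 0…6.
Finally multiplying by (1 + 2z⁵ + z⁶), the product of all factors after the first has coefficients 1,3,4,5,5,7,11 for degrees 0…6.
[z⁶] = 1·11 + 9·7 + 27·5 + 27·5 = 344.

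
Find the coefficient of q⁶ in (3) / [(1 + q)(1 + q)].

The denominator gives the recurrence a_n = −2a_(n−1) − a_(n−2) for n ≥ 2; the numerator fixes a_0 = 3, a_1 = -6.
Iterating: 3, -6, 9, -12, 15, -18, 21, so a_6 = 21.

21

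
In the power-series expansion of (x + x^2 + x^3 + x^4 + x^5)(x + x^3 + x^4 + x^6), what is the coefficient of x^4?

(x + x^2 + x^3 + x^4 + x^5) has coefficients 0,1,1,1,1 for degrees 0…4.
(x + x^3 + x^4 + x^6) has coefficients 0,1,0,1,1 for degrees 0…4.
[x^4] = 1·1 + 1·0 + 1·1 + 1·0 = 2.

2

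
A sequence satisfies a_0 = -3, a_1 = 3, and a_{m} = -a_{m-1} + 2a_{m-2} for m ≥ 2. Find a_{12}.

The ordinary generating function has denominator 1 + z - 2z^2.
Iterating the recurrence: a_0,…,a_{12} = -3, 3, -9, 15, -33, 63, -129, 255, -513, 1023, -2049, 4095, -8193.

-8193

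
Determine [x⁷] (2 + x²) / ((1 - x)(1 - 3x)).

The denominator gives the recurrence a_n = 4a_(n−1) − 3a_(n−2) for n ≥ 3; the numerator fixes a_0 = 2, a_1 = 8, a_2 = 27.
Iterating: 2, 8, 27, 84, 255, 768, 2307, 6924, so a_7 = 6924.

6924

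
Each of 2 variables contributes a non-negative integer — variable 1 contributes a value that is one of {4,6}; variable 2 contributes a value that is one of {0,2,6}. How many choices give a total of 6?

2

The generating function for the choices is (z⁴ + z⁶)·(1 + z² + z⁶); the count is [z⁶].
(z⁴ + z⁶) has coefficients 0,0,0,0,1,0,1 for degrees 0…6.
(1 + z² + z⁶) has coefficients 1,0,1,0,0,0,1 for degrees 0…6.
[z⁶] = 1·1 + 1·1 = 2.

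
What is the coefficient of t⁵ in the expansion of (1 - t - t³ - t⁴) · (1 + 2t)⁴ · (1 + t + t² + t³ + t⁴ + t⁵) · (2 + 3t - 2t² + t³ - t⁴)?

-112

(1 - t - t³ - t⁴) has coefficients 1,-1,0,-1,-1 for degrees 0…4.
(1 + 2t)⁴ has coefficients 1,8,24,32,16,0 for degrees 0…5.
Multiplying by (1 + t + t² + t³ + t⁴ + t⁵) gives running coefficients 1,9,33,65,81,81 for degrees 0…5.
Finally multiplying by (2 + 3t - 2t² + t³ - t⁴), the product of all factors after the first has coefficients 2,21,91,212,299,299 for degrees 0…5.
[t⁵] = 1·299 − 1·299 − 1·91 − 1·21 = -112.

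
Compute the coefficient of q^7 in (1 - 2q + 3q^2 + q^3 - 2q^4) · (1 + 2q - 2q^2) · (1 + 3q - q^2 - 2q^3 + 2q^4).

(1 - 2q + 3q^2 + q^3 - 2q^4) has coefficients 1,-2,3,1,-2 for degrees 0…4.
(1 + 2q - 2q^2) has coefficients 1,2,-2,0,0,0,0,0 for degrees 0…7.
Finally multiplying by (1 + 3q - q^2 - 2q^3 + 2q^4), the product of all factors after the first has coefficients 1,5,3,-10,0,8,-4,0 for degrees 0…7.
[q^7] = 1·0 − 2·(-4) + 3·8 + 1·0 − 2·(-10) = 52.

52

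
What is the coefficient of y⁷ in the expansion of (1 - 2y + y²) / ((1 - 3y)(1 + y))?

The denominator gives the recurrence a_n = 2a_(n−1) + 3a_(n−2) for n ≥ 3; the numerator fixes a_0 = 1, a_1 = 0, a_2 = 4.
Iterating: 1, 0, 4, 8, 28, 80, 244, 728, so a_7 = 728.

728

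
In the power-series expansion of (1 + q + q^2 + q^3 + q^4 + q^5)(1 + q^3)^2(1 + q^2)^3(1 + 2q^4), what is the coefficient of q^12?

59

(1 + q + q^2 + q^3 + q^4 + q^5) has coefficients 1,1,1,1,1,1 for degrees 0…5.
(1 + q^3)^2 has coefficients 1,0,0,2,0,0,1,0,0,0,0,0,0 for degrees 0…12.
Multiplying by (1 + q^2)^3 gives running coefficients 1,0,3,2,3,6,2,6,3,2,3,0,1 for degrees 0…12.
Finally multiplying by (1 + 2q^4), the product of all factors after the first has coefficients 1,0,3,2,5,6,8,10,9,14,7,12,7 for degrees 0…12.
[q^12] = 1·7 + 1·12 + 1·7 + 1·14 + 1·9 + 1·10 = 59.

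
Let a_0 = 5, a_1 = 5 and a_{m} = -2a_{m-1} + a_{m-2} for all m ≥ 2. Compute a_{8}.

The ordinary generating function has denominator 1 + 2x - x^2.
Iterating the recurrence: a_0,…,a_{8} = 5, 5, -5, 15, -35, 85, -205, 495, -1195.

-1195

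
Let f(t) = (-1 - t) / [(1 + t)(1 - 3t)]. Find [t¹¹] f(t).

Partial fractions give a closed form: a_n = (-1)·3^n.
At n = 11: a_11 = -177147.

-177147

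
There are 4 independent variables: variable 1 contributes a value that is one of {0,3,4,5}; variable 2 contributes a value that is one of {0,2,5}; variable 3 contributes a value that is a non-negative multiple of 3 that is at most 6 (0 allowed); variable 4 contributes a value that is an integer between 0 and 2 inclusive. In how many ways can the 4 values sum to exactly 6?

8

The generating function for the choices is (1 + t^3 + t^4 + t^5)·(1 + t^2 + t^5)·(1 + t^3 + t^6)·(1 + t + t^2); the count is [t^6].
(1 + t^3 + t^4 + t^5) has coefficients 1,0,0,1,1,1 for degrees 0…5.
(1 + t^2 + t^5) has coefficients 1,0,1,0,0,1,0 for degrees 0…6.
Multiplying by (1 + t^3 + t^6) gives running coefficients 1,0,1,1,0,2,1 for degrees 0…6.
Finally multiplying by (1 + t + t^2), the product of all factors after the first has coefficients 1,1,2,2,2,3,3 for degrees 0…6.
[t^6] = 1·3 + 1·2 + 1·2 + 1·1 = 8.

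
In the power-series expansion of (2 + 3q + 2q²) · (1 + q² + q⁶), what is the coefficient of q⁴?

(2 + 3q + 2q²) has coefficients 2,3,2 for degrees 0…2.
(1 + q² + q⁶) has coefficients 1,0,1,0,0 for degrees 0…4.
[q⁴] = 2·0 + 3·0 + 2·1 = 2.

2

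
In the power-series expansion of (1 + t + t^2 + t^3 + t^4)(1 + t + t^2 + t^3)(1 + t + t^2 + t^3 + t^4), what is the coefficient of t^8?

(1 + t + t^2 + t^3 + t^4) has coefficients 1,1,1,1,1 for degrees 0…4.
(1 + t + t^2 + t^3) has coefficients 1,1,1,1,0,0,0,0,0 for degrees 0…8.
Finally multiplying by (1 + t + t^2 + t^3 + t^4), the product of all factors after the first has coefficients 1,2,3,4,4,3,2,1,0 for degrees 0…8.
[t^8] = 1·0 + 1·1 + 1·2 + 1·3 + 1·4 = 10.

10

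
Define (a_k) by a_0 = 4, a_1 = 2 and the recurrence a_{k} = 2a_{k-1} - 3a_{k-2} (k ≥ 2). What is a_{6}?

The ordinary generating function has denominator 1 - 2t + 3t^2.
Iterating the recurrence: a_0,…,a_{6} = 4, 2, -8, -22, -20, 26, 112.

112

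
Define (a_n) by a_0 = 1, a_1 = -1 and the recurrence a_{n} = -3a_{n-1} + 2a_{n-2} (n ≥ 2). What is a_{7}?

-2753

The ordinary generating function has denominator 1 + 3t - 2t^2.
Iterating the recurrence: a_0,…,a_{7} = 1, -1, 5, -17, 61, -217, 773, -2753.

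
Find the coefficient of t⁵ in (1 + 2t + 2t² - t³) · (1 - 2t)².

-4

(1 + 2t + 2t² - t³) has coefficients 1,2,2,-1 for degrees 0…3.
(1 - 2t)² has coefficients 1,-4,4,0,0,0 for degrees 0…5.
[t⁵] = 1·0 + 2·0 + 2·0 − 1·4 = -4.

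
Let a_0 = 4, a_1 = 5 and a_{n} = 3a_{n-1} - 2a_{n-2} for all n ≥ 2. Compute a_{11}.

2051

The ordinary generating function has denominator 1 - 3y + 2y^2.
Iterating the recurrence: a_0,…,a_{11} = 4, 5, 7, 11, 19, 35, 67, 131, 259, 515, 1027, 2051.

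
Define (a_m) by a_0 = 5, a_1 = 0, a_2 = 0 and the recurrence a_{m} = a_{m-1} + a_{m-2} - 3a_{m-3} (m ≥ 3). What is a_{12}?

-195

The ordinary generating function has denominator 1 - z - z^2 + 3z^3.
Iterating the recurrence: a_0,…,a_{12} = 5, 0, 0, -15, -15, -30, 0, 15, 105, 120, 180, -15, -195.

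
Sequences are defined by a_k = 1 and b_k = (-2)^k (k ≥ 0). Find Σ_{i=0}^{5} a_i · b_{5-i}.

This is [x^5] in the product of the two ordinary generating functions.
Σ = 1·(-32) + 1·16 + 1·(-8) + 1·4 + 1·(-2) + 1·1 = -21.

-21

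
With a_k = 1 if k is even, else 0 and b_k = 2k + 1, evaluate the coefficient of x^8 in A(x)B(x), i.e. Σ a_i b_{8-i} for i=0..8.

Write out a_i and b_{8-i} for i = 0,…,8 and sum the products.
Σ = 1·17 + 0·15 + 1·13 + 0·11 + 1·9 + 0·7 + 1·5 + 0·3 + 1·1 = 45.

45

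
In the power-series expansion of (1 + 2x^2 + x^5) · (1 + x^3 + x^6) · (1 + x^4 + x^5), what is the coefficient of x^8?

(1 + 2x^2 + x^5) has coefficients 1,0,2,0,0,1 for degrees 0…5.
(1 + x^3 + x^6) has coefficients 1,0,0,1,0,0,1,0,0 for degrees 0…8.
Finally multiplying by (1 + x^4 + x^5), the product of all factors after the first has coefficients 1,0,0,1,1,1,1,1,1 for degrees 0…8.
[x^8] = 1·1 + 2·1 + 1·1 = 4.

4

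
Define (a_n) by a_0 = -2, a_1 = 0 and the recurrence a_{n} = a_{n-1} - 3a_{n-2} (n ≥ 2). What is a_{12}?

1518

The ordinary generating function has denominator 1 - z + 3z^2.
Iterating the recurrence: a_0,…,a_{12} = -2, 0, 6, 6, -12, -30, 6, 96, 78, -210, -444, 186, 1518.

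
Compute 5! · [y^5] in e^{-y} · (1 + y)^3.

14

The EGF product rule gives c_5 = Σ_{k_1+k_2=5} C(5; k_1,k_2) · ∏ g_i(k_i), where e^{-y} gives (-1)^k; (1+y)^3 gives the falling factorial (3)_k.
g_1(k) for k = 0…5: 1, -1, 1, -1, 1, -1.
g_2(k) for k = 0…5: 1, 3, 6, 6, 0, 0.
c_5 = Σ_k C(5,k)·g_1(k)·g_2(5−k) = 10·1·6 + 10·(-1)·6 + 5·1·3 + 1·(-1)·1 = 60 − 60 + 15 − 1 = 14.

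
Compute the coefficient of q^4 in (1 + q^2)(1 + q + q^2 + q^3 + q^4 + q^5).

2

(1 + q^2) has coefficients 1,0,1 for degrees 0…2.
(1 + q + q^2 + q^3 + q^4 + q^5) has coefficients 1,1,1,1,1 for degrees 0…4.
[q^4] = 1·1 + 1·1 = 2.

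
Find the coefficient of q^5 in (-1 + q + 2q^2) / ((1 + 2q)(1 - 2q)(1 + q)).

Partial fractions give a closed form: a_n = (-1)·(-2)^n.
At n = 5: a_5 = 32.

32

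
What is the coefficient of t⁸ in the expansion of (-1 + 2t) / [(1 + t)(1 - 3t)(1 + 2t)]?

The denominator gives the recurrence a_n = 7a_(n−2) + 6a_(n−3) for n ≥ 3; the numerator fixes a_0 = -1, a_1 = 2, a_2 = -7.
Iterating: -1, 2, -7, 8, -37, 14, -211, -124, -1393, so a_8 = -1393.

-1393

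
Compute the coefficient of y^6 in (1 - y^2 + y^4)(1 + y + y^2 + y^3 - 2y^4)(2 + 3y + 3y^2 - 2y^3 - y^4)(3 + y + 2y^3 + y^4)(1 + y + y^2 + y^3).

-5

(1 - y^2 + y^4) has coefficients 1,0,-1,0,1 for degrees 0…4.
(1 + y + y^2 + y^3 - 2y^4) has coefficients 1,1,1,1,-2,0,0 for degrees 0…6.
Multiplying by (2 + 3y + 3y^2 - 2y^3 - y^4) gives running coefficients 2,5,8,6,-1,-6,-9 for degrees 0…6.
Multiplying by (3 + y + 2y^3 + y^4) gives running coefficients 6,17,29,30,15,2,-13 for degrees 0…6.
Finally multiplying by (1 + y + y^2 + y^3), the product of all factors after the first has coefficients 6,23,52,82,91,76,34 for degrees 0…6.
[y^6] = 1·34 − 1·91 + 1·52 = -5.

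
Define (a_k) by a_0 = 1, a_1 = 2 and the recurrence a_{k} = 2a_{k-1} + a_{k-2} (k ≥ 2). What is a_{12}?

33461

The ordinary generating function has denominator 1 - 2z - z^2.
Iterating the recurrence: a_0,…,a_{12} = 1, 2, 5, 12, 29, 70, 169, 408, 985, 2378, 5741, 13860, 33461.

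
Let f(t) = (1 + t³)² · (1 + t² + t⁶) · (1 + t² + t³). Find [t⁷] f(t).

2

(1 + t³)² has coefficients 1,0,0,2,0,0,1 for degrees 0…6.
(1 + t² + t⁶) has coefficients 1,0,1,0,0,0,1,0 for degrees 0…7.
Finally multiplying by (1 + t² + t³), the product of all factors after the first has coefficients 1,0,2,1,1,1,1,0 for degrees 0…7.
[t⁷] = 1·0 + 2·1 + 1·0 = 2.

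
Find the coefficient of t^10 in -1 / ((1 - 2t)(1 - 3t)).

The denominator gives the recurrence a_n = 5a_(n−1) − 6a_(n−2) for n ≥ 2; the numerator fixes a_0 = -1, a_1 = -5.
Iterating: -1, -5, -19, -65, -211, -665, -2059, -6305, -19171, -58025, -175099, so a_10 = -175099.

-175099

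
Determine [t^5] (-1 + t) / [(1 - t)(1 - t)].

The denominator gives the recurrence a_n = 2a_(n−1) − a_(n−2) for n ≥ 2; the numerator fixes a_0 = -1, a_1 = -1.
Iterating: -1, -1, -1, -1, -1, -1, so a_5 = -1.

-1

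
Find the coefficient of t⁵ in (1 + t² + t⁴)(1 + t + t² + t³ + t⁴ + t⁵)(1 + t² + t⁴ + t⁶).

(1 + t² + t⁴) has coefficients 1,0,1,0,1 for degrees 0…4.
(1 + t + t² + t³ + t⁴ + t⁵) has coefficients 1,1,1,1,1,1 for degrees 0…5.
Finally multiplying by (1 + t² + t⁴ + t⁶), the product of all factors after the first has coefficients 1,1,2,2,3,3 for degrees 0…5.
[t⁵] = 1·3 + 1·2 + 1·1 = 6.

6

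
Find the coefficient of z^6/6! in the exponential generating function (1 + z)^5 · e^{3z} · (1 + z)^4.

1114371

The EGF product rule gives c_6 = Σ_{k_1+k_2+k_3=6} C(6; k_1,k_2,k_3) · ∏ g_i(k_i), where (1+z)^5 gives the falling factorial (5)_k; e^{3z} gives (3)^k; (1+z)^4 gives the falling factorial (4)_k.
g_1(k) for k = 0…6: 1, 5, 20, 60, 120, 120, 0.
g_2(k) for k = 0…6: 1, 3, 9, 27, 81, 243, 729.
g_3(k) for k = 0…6: 1, 4, 12, 24, 24, 0, 0.
First combine the last two factors: h(k) = Σ_j C(k,j)·g_2(j)·g_3(k−j) for k = 0…6: 1, 7, 45, 267, 1473, 7623, 37341.
c_6 = Σ_k C(6,k)·g_1(k)·h(6−k) = 1·1·37341 + 6·5·7623 + 15·20·1473 + 20·60·267 + 15·120·45 + 6·120·7 = 37341 + 228690 + 441900 + 320400 + 81000 + 5040 = 1114371.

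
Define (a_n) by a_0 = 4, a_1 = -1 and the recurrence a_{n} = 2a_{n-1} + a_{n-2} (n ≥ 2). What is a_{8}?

268

The ordinary generating function has denominator 1 - 2z - z^2.
Iterating the recurrence: a_0,…,a_{8} = 4, -1, 2, 3, 8, 19, 46, 111, 268.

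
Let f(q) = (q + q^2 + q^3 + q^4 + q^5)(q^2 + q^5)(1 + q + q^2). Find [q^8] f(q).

5

(q + q^2 + q^3 + q^4 + q^5) has coefficients 0,1,1,1,1,1 for degrees 0…5.
(q^2 + q^5) has coefficients 0,0,1,0,0,1,0,0,0 for degrees 0…8.
Finally multiplying by (1 + q + q^2), the product of all factors after the first has coefficients 0,0,1,1,1,1,1,1,0 for degrees 0…8.
[q^8] = 1·1 + 1·1 + 1·1 + 1·1 + 1·1 = 5.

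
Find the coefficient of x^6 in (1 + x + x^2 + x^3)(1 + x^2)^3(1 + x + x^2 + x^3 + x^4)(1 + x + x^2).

(1 + x + x^2 + x^3) has coefficients 1,1,1,1 for degrees 0…3.
(1 + x^2)^3 has coefficients 1,0,3,0,3,0,1 for degrees 0…6.
Multiplying by (1 + x + x^2 + x^3 + x^4) gives running coefficients 1,1,4,4,7,6,7 for degrees 0…6.
Finally multiplying by (1 + x + x^2), the product of all factors after the first has coefficients 1,2,6,9,15,17,20 for degrees 0…6.
[x^6] = 1·20 + 1·17 + 1·15 + 1·9 = 61.

61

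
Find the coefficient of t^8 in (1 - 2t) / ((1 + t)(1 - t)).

The denominator gives the recurrence a_n = a_(n−2) for n ≥ 3; the numerator fixes a_0 = 1, a_1 = -2, a_2 = 1.
Iterating: 1, -2, 1, -2, 1, -2, 1, -2, 1, so a_8 = 1.

1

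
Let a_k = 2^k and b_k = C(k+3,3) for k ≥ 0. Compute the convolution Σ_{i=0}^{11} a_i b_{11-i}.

The convolution is the x^11 coefficient of A(x)B(x).
Σ = 1·364 + 2·286 + 4·220 + 8·165 + 16·120 + 32·84 + 64·56 + 128·35 + 256·20 + 512·10 + 1024·4 + 2048·1 = 32192.

32192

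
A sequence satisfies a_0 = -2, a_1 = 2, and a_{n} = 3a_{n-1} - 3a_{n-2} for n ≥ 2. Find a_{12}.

The ordinary generating function has denominator 1 - 3z + 3z^2.
Iterating the recurrence: a_0,…,a_{12} = -2, 2, 12, 30, 54, 72, 54, -54, -324, -810, -1458, -1944, -1458.

-1458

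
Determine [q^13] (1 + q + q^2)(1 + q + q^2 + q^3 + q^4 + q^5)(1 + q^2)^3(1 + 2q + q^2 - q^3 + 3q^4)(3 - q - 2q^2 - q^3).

-188

(1 + q + q^2) has coefficients 1,1,1 for degrees 0…2.
(1 + q + q^2 + q^3 + q^4 + q^5) has coefficients 1,1,1,1,1,1,0,0,0,0,0,0,0,0 for degrees 0…13.
Multiplying by (1 + q^2)^3 gives running coefficients 1,1,4,4,7,7,7,7,4,4,1,1,0,0 for degrees 0…13.
Multiplying by (1 + 2q + q^2 - q^3 + 3q^4) gives running coefficients 1,3,7,12,21,24,36,33,39,33,27,24,11,12 for degrees 0…13.
Finally multiplying by (3 - q - 2q^2 - q^3), the product of all factors after the first has coefficients 3,8,16,22,34,20,30,-6,-12,-42,-63,-60,-78,-50 for degrees 0…13.
[q^13] = 1·(-50) + 1·(-78) + 1·(-60) = -188.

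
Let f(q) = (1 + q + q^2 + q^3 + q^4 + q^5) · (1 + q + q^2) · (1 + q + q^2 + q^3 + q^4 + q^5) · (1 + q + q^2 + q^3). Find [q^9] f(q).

52

(1 + q + q^2 + q^3 + q^4 + q^5) has coefficients 1,1,1,1,1,1 for degrees 0…5.
(1 + q + q^2) has coefficients 1,1,1,0,0,0,0,0,0,0 for degrees 0…9.
Multiplying by (1 + q + q^2 + q^3 + q^4 + q^5) gives running coefficients 1,2,3,3,3,3,2,1,0,0 for degrees 0…9.
Finally multiplying by (1 + q + q^2 + q^3), the product of all factors after the first has coefficients 1,3,6,9,11,12,11,9,6,3 for degrees 0…9.
[q^9] = 1·3 + 1·6 + 1·9 + 1·11 + 1·12 + 1·11 = 52.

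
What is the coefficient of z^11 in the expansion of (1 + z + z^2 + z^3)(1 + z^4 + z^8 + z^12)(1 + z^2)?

2

(1 + z + z^2 + z^3) has coefficients 1,1,1,1 for degrees 0…3.
(1 + z^4 + z^8 + z^12) has coefficients 1,0,0,0,1,0,0,0,1,0,0,0 for degrees 0…11.
Finally multiplying by (1 + z^2), the product of all factors after the first has coefficients 1,0,1,0,1,0,1,0,1,0,1,0 for degrees 0…11.
[z^11] = 1·0 + 1·1 + 1·0 + 1·1 = 2.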